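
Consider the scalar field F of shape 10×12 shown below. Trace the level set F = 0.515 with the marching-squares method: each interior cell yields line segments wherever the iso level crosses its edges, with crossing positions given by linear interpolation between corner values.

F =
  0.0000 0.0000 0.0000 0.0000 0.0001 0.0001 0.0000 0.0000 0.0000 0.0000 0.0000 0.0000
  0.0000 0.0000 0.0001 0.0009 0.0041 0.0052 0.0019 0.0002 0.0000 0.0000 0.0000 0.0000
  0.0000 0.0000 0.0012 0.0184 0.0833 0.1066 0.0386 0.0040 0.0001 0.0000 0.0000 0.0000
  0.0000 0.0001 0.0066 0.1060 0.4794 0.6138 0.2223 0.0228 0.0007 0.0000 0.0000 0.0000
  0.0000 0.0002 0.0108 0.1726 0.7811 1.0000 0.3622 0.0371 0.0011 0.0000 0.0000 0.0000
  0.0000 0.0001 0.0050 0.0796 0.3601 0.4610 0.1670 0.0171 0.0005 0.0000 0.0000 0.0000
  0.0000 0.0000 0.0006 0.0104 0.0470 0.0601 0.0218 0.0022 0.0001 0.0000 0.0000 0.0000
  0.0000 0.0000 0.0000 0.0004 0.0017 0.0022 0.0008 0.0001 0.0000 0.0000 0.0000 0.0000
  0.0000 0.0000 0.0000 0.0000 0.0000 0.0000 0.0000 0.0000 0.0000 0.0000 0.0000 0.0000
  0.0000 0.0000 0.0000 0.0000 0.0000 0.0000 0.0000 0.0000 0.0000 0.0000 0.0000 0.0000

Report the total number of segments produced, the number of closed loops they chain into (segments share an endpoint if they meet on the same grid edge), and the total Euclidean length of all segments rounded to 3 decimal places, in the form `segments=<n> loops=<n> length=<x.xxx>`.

segments=8 loops=1 length=6.457

cell (2,4): code 0100 → (2.805,5.000)–(3.000,4.265)
cell (2,5): code 1000 → (3.000,5.252)–(2.805,5.000)
cell (3,3): code 0100 → (3.118,4.000)–(4.000,3.563)
cell (3,4): code 1110 → (3.000,4.265)–(3.118,4.000)
cell (3,5): code 1001 → (4.000,5.760)–(3.000,5.252)
cell (4,3): code 0010 → (4.000,3.563)–(4.632,4.000)
cell (4,4): code 0011 → (4.632,4.000)–(4.900,5.000)
cell (4,5): code 0001 → (4.900,5.000)–(4.000,5.760)
total: 8 segments, chained into 1 closed loop(s), length Σ = 6.457307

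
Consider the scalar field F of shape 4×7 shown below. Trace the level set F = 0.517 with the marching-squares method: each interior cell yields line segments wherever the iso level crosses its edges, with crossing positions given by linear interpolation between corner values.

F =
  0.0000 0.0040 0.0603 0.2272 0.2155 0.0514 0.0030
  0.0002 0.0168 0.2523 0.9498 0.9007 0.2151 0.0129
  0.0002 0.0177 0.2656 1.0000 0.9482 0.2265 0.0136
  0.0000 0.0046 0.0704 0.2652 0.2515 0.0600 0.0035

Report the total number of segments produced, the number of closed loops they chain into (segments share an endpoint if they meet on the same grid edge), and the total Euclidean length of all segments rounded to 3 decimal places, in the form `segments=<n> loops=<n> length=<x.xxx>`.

segments=8 loops=1 length=7.447

cell (0,2): code 0100 → (0.401,3.000)–(1.000,2.379)
cell (0,3): code 1100 → (0.440,4.000)–(0.401,3.000)
cell (0,4): code 1000 → (1.000,4.560)–(0.440,4.000)
cell (1,2): code 0110 → (1.000,2.379)–(2.000,2.342)
cell (1,4): code 1001 → (2.000,4.597)–(1.000,4.560)
cell (2,2): code 0010 → (2.000,2.342)–(2.657,3.000)
cell (2,3): code 0011 → (2.657,3.000)–(2.619,4.000)
cell (2,4): code 0001 → (2.619,4.000)–(2.000,4.597)
total: 8 segments, chained into 1 closed loop(s), length Σ = 7.447124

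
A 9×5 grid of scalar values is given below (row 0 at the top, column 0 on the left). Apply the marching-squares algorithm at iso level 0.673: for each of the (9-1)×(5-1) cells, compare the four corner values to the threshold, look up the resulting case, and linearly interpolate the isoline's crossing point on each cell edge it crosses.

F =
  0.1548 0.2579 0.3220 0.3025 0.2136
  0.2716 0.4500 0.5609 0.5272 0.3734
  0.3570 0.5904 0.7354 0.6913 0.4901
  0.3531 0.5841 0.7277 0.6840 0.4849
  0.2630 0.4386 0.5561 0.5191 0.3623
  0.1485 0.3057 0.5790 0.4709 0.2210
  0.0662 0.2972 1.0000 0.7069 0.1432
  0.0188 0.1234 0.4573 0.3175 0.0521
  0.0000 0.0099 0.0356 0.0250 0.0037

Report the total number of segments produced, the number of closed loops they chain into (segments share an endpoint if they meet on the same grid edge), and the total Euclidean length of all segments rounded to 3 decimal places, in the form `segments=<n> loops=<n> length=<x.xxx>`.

cell (1,1): code 0100 → (1.642,2.000)–(2.000,1.570)
cell (1,2): code 1100 → (1.888,3.000)–(1.642,2.000)
cell (1,3): code 1000 → (2.000,3.091)–(1.888,3.000)
cell (2,1): code 0110 → (2.000,1.570)–(3.000,1.619)
cell (2,3): code 1001 → (3.000,3.055)–(2.000,3.091)
cell (3,1): code 0010 → (3.000,1.619)–(3.319,2.000)
cell (3,2): code 0011 → (3.319,2.000)–(3.067,3.000)
cell (3,3): code 0001 → (3.067,3.000)–(3.000,3.055)
cell (5,1): code 0100 → (5.223,2.000)–(6.000,1.535)
cell (5,2): code 1100 → (5.856,3.000)–(5.223,2.000)
cell (5,3): code 1000 → (6.000,3.060)–(5.856,3.000)
cell (6,1): code 0010 → (6.000,1.535)–(6.603,2.000)
cell (6,2): code 0011 → (6.603,2.000)–(6.087,3.000)
cell (6,3): code 0001 → (6.087,3.000)–(6.000,3.060)
total: 14 segments, chained into 2 closed loop(s), length Σ = 9.586539

segments=14 loops=2 length=9.587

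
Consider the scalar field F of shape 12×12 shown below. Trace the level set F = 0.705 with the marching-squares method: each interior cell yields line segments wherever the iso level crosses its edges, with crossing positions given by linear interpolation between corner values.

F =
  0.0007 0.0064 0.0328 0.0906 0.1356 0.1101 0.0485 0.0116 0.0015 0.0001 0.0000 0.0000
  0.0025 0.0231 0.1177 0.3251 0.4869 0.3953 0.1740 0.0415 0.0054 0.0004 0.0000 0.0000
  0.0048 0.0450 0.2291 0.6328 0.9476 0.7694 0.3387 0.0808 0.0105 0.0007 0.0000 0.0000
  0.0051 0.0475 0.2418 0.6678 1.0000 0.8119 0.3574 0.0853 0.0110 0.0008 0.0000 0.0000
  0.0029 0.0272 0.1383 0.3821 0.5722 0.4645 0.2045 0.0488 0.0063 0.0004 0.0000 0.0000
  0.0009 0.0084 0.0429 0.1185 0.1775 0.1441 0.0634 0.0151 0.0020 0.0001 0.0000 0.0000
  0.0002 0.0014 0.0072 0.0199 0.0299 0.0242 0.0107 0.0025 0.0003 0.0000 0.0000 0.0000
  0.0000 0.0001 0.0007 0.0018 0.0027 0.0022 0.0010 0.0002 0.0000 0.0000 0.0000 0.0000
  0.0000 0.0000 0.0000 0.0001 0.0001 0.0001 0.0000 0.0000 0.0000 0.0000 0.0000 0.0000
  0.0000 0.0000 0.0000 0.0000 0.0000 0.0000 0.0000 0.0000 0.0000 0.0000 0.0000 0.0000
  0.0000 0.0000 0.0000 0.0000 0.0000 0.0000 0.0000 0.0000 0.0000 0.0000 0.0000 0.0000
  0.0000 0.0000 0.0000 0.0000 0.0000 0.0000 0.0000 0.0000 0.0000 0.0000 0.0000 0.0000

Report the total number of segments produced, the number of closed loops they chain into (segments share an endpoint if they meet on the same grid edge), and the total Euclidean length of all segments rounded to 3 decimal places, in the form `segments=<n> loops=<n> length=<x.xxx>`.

segments=8 loops=1 length=6.815

cell (1,3): code 0100 → (1.473,4.000)–(2.000,3.229)
cell (1,4): code 1100 → (1.828,5.000)–(1.473,4.000)
cell (1,5): code 1000 → (2.000,5.150)–(1.828,5.000)
cell (2,3): code 0110 → (2.000,3.229)–(3.000,3.112)
cell (2,5): code 1001 → (3.000,5.235)–(2.000,5.150)
cell (3,3): code 0010 → (3.000,3.112)–(3.690,4.000)
cell (3,4): code 0011 → (3.690,4.000)–(3.308,5.000)
cell (3,5): code 0001 → (3.308,5.000)–(3.000,5.235)
total: 8 segments, chained into 1 closed loop(s), length Σ = 6.814938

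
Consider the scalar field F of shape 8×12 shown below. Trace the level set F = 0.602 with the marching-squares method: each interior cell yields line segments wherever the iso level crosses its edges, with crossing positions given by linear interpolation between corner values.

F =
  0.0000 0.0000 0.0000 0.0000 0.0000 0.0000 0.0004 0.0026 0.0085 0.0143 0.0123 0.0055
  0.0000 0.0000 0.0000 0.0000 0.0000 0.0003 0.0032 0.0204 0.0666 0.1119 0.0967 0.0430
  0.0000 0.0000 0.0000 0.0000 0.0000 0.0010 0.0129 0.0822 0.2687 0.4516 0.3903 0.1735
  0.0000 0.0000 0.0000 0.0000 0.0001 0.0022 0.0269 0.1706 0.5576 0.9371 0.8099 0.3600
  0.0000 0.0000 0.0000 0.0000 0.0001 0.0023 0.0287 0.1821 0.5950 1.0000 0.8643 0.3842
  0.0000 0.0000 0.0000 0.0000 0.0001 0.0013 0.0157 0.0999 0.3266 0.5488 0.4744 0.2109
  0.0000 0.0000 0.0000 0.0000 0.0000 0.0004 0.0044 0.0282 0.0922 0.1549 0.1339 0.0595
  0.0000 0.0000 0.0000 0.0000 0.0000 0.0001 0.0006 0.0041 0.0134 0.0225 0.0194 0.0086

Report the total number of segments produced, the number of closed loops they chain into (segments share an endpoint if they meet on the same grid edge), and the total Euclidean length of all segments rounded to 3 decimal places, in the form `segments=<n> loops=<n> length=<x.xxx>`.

segments=8 loops=1 length=8.034

cell (2,8): code 0100 → (2.310,9.000)–(3.000,8.117)
cell (2,9): code 1100 → (2.505,10.000)–(2.310,9.000)
cell (2,10): code 1000 → (3.000,10.462)–(2.505,10.000)
cell (3,8): code 0110 → (3.000,8.117)–(4.000,8.017)
cell (3,10): code 1001 → (4.000,10.546)–(3.000,10.462)
cell (4,8): code 0010 → (4.000,8.017)–(4.882,9.000)
cell (4,9): code 0011 → (4.882,9.000)–(4.673,10.000)
cell (4,10): code 0001 → (4.673,10.000)–(4.000,10.546)
total: 8 segments, chained into 1 closed loop(s), length Σ = 8.034420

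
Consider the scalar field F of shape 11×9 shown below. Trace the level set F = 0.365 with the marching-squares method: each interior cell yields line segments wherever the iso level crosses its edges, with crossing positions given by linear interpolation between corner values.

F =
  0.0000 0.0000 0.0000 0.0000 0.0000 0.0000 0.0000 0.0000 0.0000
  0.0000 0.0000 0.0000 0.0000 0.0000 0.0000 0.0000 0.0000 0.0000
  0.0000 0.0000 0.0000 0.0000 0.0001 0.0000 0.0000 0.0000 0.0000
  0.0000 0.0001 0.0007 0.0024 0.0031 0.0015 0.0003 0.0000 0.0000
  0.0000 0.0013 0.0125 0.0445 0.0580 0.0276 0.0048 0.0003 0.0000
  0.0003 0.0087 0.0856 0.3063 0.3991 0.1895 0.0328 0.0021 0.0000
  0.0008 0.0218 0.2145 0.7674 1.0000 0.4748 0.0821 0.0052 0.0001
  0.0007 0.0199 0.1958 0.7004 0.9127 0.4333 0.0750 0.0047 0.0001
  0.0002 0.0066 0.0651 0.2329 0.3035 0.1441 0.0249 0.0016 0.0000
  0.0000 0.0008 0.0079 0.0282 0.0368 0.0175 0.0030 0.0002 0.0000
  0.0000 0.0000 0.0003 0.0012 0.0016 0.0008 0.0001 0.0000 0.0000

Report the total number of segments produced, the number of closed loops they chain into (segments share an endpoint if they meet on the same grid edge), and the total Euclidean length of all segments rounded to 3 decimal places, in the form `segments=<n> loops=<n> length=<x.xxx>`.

segments=12 loops=1 length=9.372

cell (4,3): code 0100 → (4.900,4.000)–(5.000,3.633)
cell (4,4): code 1000 → (5.000,4.163)–(4.900,4.000)
cell (5,2): code 0100 → (5.127,3.000)–(6.000,2.272)
cell (5,3): code 1110 → (5.000,3.633)–(5.127,3.000)
cell (5,4): code 1101 → (5.615,5.000)–(5.000,4.163)
cell (5,5): code 1000 → (6.000,5.280)–(5.615,5.000)
cell (6,2): code 0110 → (6.000,2.272)–(7.000,2.335)
cell (6,5): code 1001 → (7.000,5.191)–(6.000,5.280)
cell (7,2): code 0010 → (7.000,2.335)–(7.717,3.000)
cell (7,3): code 0011 → (7.717,3.000)–(7.899,4.000)
cell (7,4): code 0011 → (7.899,4.000)–(7.236,5.000)
cell (7,5): code 0001 → (7.236,5.000)–(7.000,5.191)
total: 12 segments, chained into 1 closed loop(s), length Σ = 9.371596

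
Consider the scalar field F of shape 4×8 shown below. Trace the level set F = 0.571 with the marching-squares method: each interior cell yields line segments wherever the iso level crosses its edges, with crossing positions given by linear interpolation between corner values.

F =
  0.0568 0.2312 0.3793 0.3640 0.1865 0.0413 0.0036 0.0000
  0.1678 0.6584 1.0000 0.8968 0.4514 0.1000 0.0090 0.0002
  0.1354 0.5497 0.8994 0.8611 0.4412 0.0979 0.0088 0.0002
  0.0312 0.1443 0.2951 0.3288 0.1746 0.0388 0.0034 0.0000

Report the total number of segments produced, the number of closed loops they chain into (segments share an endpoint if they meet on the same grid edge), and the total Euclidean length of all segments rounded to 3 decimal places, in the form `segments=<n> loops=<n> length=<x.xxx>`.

cell (0,0): code 0100 → (0.795,1.000)–(1.000,0.822)
cell (0,1): code 1100 → (0.309,2.000)–(0.795,1.000)
cell (0,2): code 1100 → (0.389,3.000)–(0.309,2.000)
cell (0,3): code 1000 → (1.000,3.731)–(0.389,3.000)
cell (1,0): code 0010 → (1.000,0.822)–(1.804,1.000)
cell (1,1): code 0111 → (1.804,1.000)–(2.000,1.061)
cell (1,3): code 1001 → (2.000,3.691)–(1.000,3.731)
cell (2,1): code 0010 → (2.000,1.061)–(2.543,2.000)
cell (2,2): code 0011 → (2.543,2.000)–(2.545,3.000)
cell (2,3): code 0001 → (2.545,3.000)–(2.000,3.691)
total: 10 segments, chained into 1 closed loop(s), length Σ = 8.334473

segments=10 loops=1 length=8.334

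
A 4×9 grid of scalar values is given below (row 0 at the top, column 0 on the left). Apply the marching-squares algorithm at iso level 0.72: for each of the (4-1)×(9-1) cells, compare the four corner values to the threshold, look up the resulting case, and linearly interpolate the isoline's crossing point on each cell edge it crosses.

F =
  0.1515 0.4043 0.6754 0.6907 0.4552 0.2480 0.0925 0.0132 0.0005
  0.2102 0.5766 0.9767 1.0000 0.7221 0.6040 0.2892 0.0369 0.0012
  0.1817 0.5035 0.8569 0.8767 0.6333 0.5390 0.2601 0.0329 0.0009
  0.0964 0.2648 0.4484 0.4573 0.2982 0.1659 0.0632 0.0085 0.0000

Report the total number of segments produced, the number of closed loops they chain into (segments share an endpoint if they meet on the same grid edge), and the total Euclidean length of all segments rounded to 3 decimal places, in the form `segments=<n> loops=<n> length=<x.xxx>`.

segments=10 loops=1 length=7.789

cell (0,1): code 0100 → (0.148,2.000)–(1.000,1.358)
cell (0,2): code 1100 → (0.095,3.000)–(0.148,2.000)
cell (0,3): code 1100 → (0.992,4.000)–(0.095,3.000)
cell (0,4): code 1000 → (1.000,4.018)–(0.992,4.000)
cell (1,1): code 0110 → (1.000,1.358)–(2.000,1.613)
cell (1,3): code 1011 → (2.000,3.644)–(1.024,4.000)
cell (1,4): code 0001 → (1.024,4.000)–(1.000,4.018)
cell (2,1): code 0010 → (2.000,1.613)–(2.335,2.000)
cell (2,2): code 0011 → (2.335,2.000)–(2.374,3.000)
cell (2,3): code 0001 → (2.374,3.000)–(2.000,3.644)
total: 10 segments, chained into 1 closed loop(s), length Σ = 7.789044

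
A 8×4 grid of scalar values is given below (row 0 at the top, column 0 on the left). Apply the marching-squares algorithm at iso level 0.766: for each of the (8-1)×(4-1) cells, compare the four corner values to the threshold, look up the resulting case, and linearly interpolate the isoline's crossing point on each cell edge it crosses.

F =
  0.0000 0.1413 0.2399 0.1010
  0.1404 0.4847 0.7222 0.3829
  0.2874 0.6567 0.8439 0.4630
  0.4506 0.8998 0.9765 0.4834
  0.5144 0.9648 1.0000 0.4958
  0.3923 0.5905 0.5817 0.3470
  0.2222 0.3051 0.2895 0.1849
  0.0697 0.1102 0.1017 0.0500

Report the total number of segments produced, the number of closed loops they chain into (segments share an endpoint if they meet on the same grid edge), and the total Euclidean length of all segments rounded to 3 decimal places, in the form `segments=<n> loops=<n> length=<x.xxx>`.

cell (1,1): code 0100 → (1.360,2.000)–(2.000,1.584)
cell (1,2): code 1000 → (2.000,2.205)–(1.360,2.000)
cell (2,0): code 0100 → (2.450,1.000)–(3.000,0.702)
cell (2,1): code 1110 → (2.000,1.584)–(2.450,1.000)
cell (2,2): code 1001 → (3.000,2.427)–(2.000,2.205)
cell (3,0): code 0110 → (3.000,0.702)–(4.000,0.559)
cell (3,2): code 1001 → (4.000,2.464)–(3.000,2.427)
cell (4,0): code 0010 → (4.000,0.559)–(4.531,1.000)
cell (4,1): code 0011 → (4.531,1.000)–(4.559,2.000)
cell (4,2): code 0001 → (4.559,2.000)–(4.000,2.464)
total: 10 segments, chained into 1 closed loop(s), length Σ = 8.251408

segments=10 loops=1 length=8.251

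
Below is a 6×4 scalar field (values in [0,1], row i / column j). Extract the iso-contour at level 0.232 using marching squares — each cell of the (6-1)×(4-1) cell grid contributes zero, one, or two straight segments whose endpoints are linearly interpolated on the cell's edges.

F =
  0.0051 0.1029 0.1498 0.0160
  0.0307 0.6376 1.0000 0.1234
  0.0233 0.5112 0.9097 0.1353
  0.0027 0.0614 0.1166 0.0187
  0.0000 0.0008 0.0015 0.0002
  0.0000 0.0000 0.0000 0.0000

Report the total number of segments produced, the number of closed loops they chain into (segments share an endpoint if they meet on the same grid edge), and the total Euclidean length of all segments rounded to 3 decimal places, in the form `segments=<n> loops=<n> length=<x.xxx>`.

segments=8 loops=1 length=8.379

cell (0,0): code 0100 → (0.241,1.000)–(1.000,0.332)
cell (0,1): code 1100 → (0.097,2.000)–(0.241,1.000)
cell (0,2): code 1000 → (1.000,2.876)–(0.097,2.000)
cell (1,0): code 0110 → (1.000,0.332)–(2.000,0.428)
cell (1,2): code 1001 → (2.000,2.875)–(1.000,2.876)
cell (2,0): code 0010 → (2.000,0.428)–(2.621,1.000)
cell (2,1): code 0011 → (2.621,1.000)–(2.854,2.000)
cell (2,2): code 0001 → (2.854,2.000)–(2.000,2.875)
total: 8 segments, chained into 1 closed loop(s), length Σ = 8.378717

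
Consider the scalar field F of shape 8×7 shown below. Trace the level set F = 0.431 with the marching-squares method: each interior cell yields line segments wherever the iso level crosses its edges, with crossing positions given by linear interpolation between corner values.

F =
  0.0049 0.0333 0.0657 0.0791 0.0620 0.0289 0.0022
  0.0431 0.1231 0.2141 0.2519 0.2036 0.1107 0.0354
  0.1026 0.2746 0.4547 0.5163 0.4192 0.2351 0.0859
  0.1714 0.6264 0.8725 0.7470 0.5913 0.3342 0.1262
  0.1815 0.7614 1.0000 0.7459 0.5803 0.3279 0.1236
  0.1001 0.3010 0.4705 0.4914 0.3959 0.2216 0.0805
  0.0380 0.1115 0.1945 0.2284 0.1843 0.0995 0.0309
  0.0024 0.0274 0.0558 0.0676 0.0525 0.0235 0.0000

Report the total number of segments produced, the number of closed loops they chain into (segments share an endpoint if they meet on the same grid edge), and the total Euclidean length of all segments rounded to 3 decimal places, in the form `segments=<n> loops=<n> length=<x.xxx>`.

cell (1,1): code 0100 → (1.901,2.000)–(2.000,1.868)
cell (1,2): code 1100 → (1.677,3.000)–(1.901,2.000)
cell (1,3): code 1000 → (2.000,3.878)–(1.677,3.000)
cell (2,0): code 0100 → (2.445,1.000)–(3.000,0.571)
cell (2,1): code 1110 → (2.000,1.868)–(2.445,1.000)
cell (2,3): code 1101 → (2.069,4.000)–(2.000,3.878)
cell (2,4): code 1000 → (3.000,4.623)–(2.069,4.000)
cell (3,0): code 0110 → (3.000,0.571)–(4.000,0.430)
cell (3,4): code 1001 → (4.000,4.592)–(3.000,4.623)
cell (4,0): code 0010 → (4.000,0.430)–(4.718,1.000)
cell (4,1): code 0111 → (4.718,1.000)–(5.000,1.767)
cell (4,3): code 1011 → (5.000,3.632)–(4.810,4.000)
cell (4,4): code 0001 → (4.810,4.000)–(4.000,4.592)
cell (5,1): code 0010 → (5.000,1.767)–(5.143,2.000)
cell (5,2): code 0011 → (5.143,2.000)–(5.230,3.000)
cell (5,3): code 0001 → (5.230,3.000)–(5.000,3.632)
total: 16 segments, chained into 1 closed loop(s), length Σ = 12.173691

segments=16 loops=1 length=12.174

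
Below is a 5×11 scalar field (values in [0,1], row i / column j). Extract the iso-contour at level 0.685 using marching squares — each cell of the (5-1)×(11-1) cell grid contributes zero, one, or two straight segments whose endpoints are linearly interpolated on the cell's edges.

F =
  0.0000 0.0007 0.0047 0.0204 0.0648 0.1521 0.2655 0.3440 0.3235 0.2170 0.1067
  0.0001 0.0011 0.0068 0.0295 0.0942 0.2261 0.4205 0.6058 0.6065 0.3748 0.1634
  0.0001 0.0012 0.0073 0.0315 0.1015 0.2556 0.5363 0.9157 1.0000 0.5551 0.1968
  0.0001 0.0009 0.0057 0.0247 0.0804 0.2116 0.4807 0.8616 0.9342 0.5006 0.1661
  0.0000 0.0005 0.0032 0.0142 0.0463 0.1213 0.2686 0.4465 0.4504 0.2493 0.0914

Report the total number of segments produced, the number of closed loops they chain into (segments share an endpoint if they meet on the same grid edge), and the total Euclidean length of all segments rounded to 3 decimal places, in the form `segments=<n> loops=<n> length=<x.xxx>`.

cell (1,6): code 0100 → (1.256,7.000)–(2.000,6.392)
cell (1,7): code 1100 → (1.199,8.000)–(1.256,7.000)
cell (1,8): code 1000 → (2.000,8.708)–(1.199,8.000)
cell (2,6): code 0110 → (2.000,6.392)–(3.000,6.536)
cell (2,8): code 1001 → (3.000,8.575)–(2.000,8.708)
cell (3,6): code 0010 → (3.000,6.536)–(3.425,7.000)
cell (3,7): code 0011 → (3.425,7.000)–(3.515,8.000)
cell (3,8): code 0001 → (3.515,8.000)–(3.000,8.575)
total: 8 segments, chained into 1 closed loop(s), length Σ = 7.455729

segments=8 loops=1 length=7.456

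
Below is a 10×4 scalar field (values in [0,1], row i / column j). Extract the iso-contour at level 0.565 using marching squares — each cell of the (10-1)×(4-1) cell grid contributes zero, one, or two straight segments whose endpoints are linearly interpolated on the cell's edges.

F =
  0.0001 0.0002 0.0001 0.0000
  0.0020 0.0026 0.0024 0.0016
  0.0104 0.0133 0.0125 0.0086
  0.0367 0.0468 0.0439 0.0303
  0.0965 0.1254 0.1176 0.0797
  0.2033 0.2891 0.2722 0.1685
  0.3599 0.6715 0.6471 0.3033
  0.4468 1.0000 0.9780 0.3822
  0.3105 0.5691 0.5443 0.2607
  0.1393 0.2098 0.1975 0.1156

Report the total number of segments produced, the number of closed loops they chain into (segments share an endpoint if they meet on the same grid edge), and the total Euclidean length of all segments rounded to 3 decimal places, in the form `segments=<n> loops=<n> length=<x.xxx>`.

cell (5,0): code 0100 → (5.721,1.000)–(6.000,0.658)
cell (5,1): code 1100 → (5.781,2.000)–(5.721,1.000)
cell (5,2): code 1000 → (6.000,2.239)–(5.781,2.000)
cell (6,0): code 0110 → (6.000,0.658)–(7.000,0.214)
cell (6,2): code 1001 → (7.000,2.693)–(6.000,2.239)
cell (7,0): code 0110 → (7.000,0.214)–(8.000,0.984)
cell (7,1): code 1011 → (8.000,1.165)–(7.952,2.000)
cell (7,2): code 0001 → (7.952,2.000)–(7.000,2.693)
cell (8,0): code 0010 → (8.000,0.984)–(8.011,1.000)
cell (8,1): code 0001 → (8.011,1.000)–(8.000,1.165)
total: 10 segments, chained into 1 closed loop(s), length Σ = 7.420953

segments=10 loops=1 length=7.421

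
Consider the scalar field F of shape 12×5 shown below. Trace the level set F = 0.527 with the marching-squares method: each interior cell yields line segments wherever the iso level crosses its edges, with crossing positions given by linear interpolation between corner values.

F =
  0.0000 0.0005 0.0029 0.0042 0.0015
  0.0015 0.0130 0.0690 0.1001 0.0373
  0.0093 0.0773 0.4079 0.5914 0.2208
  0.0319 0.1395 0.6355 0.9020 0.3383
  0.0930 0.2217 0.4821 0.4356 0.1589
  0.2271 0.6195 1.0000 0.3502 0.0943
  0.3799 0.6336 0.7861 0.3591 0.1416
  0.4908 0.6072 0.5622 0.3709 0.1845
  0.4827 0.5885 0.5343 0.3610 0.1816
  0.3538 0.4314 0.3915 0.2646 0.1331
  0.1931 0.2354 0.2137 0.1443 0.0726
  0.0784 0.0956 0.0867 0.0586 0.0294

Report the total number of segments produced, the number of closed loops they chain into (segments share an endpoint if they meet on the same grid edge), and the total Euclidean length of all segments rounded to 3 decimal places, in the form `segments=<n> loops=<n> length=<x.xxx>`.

segments=20 loops=2 length=16.547

cell (1,2): code 0100 → (1.869,3.000)–(2.000,2.649)
cell (1,3): code 1000 → (2.000,3.174)–(1.869,3.000)
cell (2,1): code 0100 → (2.523,2.000)–(3.000,1.781)
cell (2,2): code 1110 → (2.000,2.649)–(2.523,2.000)
cell (2,3): code 1001 → (3.000,3.665)–(2.000,3.174)
cell (3,1): code 0010 → (3.000,1.781)–(3.707,2.000)
cell (3,2): code 0011 → (3.707,2.000)–(3.804,3.000)
cell (3,3): code 0001 → (3.804,3.000)–(3.000,3.665)
cell (4,0): code 0100 → (4.767,1.000)–(5.000,0.764)
cell (4,1): code 1100 → (4.087,2.000)–(4.767,1.000)
cell (4,2): code 1000 → (5.000,2.728)–(4.087,2.000)
cell (5,0): code 0110 → (5.000,0.764)–(6.000,0.580)
cell (5,2): code 1001 → (6.000,2.607)–(5.000,2.728)
cell (6,0): code 0110 → (6.000,0.580)–(7.000,0.311)
cell (6,2): code 1001 → (7.000,2.184)–(6.000,2.607)
cell (7,0): code 0110 → (7.000,0.311)–(8.000,0.419)
cell (7,2): code 1001 → (8.000,2.042)–(7.000,2.184)
cell (8,0): code 0010 → (8.000,0.419)–(8.391,1.000)
cell (8,1): code 0011 → (8.391,1.000)–(8.051,2.000)
cell (8,2): code 0001 → (8.051,2.000)–(8.000,2.042)
total: 20 segments, chained into 2 closed loop(s), length Σ = 16.546677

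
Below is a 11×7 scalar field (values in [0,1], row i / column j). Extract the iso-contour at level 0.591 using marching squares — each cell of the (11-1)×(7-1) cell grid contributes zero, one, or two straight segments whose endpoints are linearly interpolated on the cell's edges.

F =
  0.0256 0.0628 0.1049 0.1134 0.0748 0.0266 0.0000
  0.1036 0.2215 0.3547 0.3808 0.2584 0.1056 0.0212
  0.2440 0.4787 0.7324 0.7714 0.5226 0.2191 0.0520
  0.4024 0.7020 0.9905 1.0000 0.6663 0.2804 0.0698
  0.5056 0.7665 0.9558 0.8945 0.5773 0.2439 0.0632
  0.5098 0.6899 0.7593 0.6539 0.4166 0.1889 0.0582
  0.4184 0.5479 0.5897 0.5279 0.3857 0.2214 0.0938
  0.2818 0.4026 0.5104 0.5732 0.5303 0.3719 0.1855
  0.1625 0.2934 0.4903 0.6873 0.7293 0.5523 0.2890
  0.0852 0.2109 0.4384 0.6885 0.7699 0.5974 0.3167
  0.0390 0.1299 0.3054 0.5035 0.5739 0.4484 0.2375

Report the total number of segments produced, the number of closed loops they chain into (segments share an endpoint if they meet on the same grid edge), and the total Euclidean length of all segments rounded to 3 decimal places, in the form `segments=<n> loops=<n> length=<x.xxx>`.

segments=26 loops=2 length=21.008

cell (1,1): code 0100 → (1.626,2.000)–(2.000,1.443)
cell (1,2): code 1100 → (1.538,3.000)–(1.626,2.000)
cell (1,3): code 1000 → (2.000,3.725)–(1.538,3.000)
cell (2,0): code 0100 → (2.503,1.000)–(3.000,0.630)
cell (2,1): code 1110 → (2.000,1.443)–(2.503,1.000)
cell (2,3): code 1101 → (2.476,4.000)–(2.000,3.725)
cell (2,4): code 1000 → (3.000,4.195)–(2.476,4.000)
cell (3,0): code 0110 → (3.000,0.630)–(4.000,0.327)
cell (3,3): code 1011 → (4.000,3.957)–(3.846,4.000)
cell (3,4): code 0001 → (3.846,4.000)–(3.000,4.195)
cell (4,0): code 0110 → (4.000,0.327)–(5.000,0.451)
cell (4,3): code 1001 → (5.000,3.265)–(4.000,3.957)
cell (5,0): code 0010 → (5.000,0.451)–(5.696,1.000)
cell (5,1): code 0011 → (5.696,1.000)–(5.992,2.000)
cell (5,2): code 0011 → (5.992,2.000)–(5.499,3.000)
cell (5,3): code 0001 → (5.499,3.000)–(5.000,3.265)
cell (7,2): code 0100 → (7.156,3.000)–(8.000,2.511)
cell (7,3): code 1100 → (7.305,4.000)–(7.156,3.000)
cell (7,4): code 1000 → (8.000,4.781)–(7.305,4.000)
cell (8,2): code 0110 → (8.000,2.511)–(9.000,2.610)
cell (8,4): code 1101 → (8.858,5.000)–(8.000,4.781)
cell (8,5): code 1000 → (9.000,5.023)–(8.858,5.000)
cell (9,2): code 0010 → (9.000,2.610)–(9.527,3.000)
cell (9,3): code 0011 → (9.527,3.000)–(9.913,4.000)
cell (9,4): code 0011 → (9.913,4.000)–(9.043,5.000)
cell (9,5): code 0001 → (9.043,5.000)–(9.000,5.023)
total: 26 segments, chained into 2 closed loop(s), length Σ = 21.007563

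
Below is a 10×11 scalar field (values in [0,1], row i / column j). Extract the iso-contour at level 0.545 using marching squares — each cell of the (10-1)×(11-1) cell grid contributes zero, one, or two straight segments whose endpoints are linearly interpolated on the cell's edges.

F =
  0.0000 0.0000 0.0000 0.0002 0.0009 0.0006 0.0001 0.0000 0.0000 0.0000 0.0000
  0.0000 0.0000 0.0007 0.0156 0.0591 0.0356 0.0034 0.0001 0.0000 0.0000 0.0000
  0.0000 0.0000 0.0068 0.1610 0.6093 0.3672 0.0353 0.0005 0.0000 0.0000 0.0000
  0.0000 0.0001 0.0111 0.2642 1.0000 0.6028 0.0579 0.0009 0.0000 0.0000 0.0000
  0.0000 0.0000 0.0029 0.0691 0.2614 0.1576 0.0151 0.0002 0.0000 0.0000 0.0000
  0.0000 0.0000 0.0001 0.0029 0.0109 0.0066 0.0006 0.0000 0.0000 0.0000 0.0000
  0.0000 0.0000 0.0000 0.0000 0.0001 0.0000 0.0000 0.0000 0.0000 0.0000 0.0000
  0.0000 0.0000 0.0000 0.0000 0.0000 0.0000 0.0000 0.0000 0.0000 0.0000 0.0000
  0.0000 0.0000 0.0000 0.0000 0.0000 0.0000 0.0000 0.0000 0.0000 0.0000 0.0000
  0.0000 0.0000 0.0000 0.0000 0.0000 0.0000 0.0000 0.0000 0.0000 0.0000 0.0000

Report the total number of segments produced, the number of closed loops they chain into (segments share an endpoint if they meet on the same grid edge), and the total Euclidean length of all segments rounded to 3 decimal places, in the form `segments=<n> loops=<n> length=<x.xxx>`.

cell (1,3): code 0100 → (1.883,4.000)–(2.000,3.857)
cell (1,4): code 1000 → (2.000,4.266)–(1.883,4.000)
cell (2,3): code 0110 → (2.000,3.857)–(3.000,3.382)
cell (2,4): code 1101 → (2.755,5.000)–(2.000,4.266)
cell (2,5): code 1000 → (3.000,5.106)–(2.755,5.000)
cell (3,3): code 0010 → (3.000,3.382)–(3.616,4.000)
cell (3,4): code 0011 → (3.616,4.000)–(3.130,5.000)
cell (3,5): code 0001 → (3.130,5.000)–(3.000,5.106)
total: 8 segments, chained into 1 closed loop(s), length Σ = 5.054993

segments=8 loops=1 length=5.055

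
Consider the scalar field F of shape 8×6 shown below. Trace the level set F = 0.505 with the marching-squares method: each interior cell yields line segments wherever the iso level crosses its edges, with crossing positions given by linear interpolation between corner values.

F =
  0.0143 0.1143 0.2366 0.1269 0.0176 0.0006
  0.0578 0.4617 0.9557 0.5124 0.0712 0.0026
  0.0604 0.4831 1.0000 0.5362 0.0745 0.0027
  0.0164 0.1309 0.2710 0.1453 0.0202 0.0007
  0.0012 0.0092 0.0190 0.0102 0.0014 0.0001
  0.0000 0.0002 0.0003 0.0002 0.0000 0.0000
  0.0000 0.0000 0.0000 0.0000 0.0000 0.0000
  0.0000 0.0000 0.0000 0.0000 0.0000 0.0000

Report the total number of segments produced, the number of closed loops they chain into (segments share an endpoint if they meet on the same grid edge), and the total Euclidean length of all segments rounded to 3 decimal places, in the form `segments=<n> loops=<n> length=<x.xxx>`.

segments=8 loops=1 length=6.749

cell (0,1): code 0100 → (0.373,2.000)–(1.000,1.088)
cell (0,2): code 1100 → (0.981,3.000)–(0.373,2.000)
cell (0,3): code 1000 → (1.000,3.017)–(0.981,3.000)
cell (1,1): code 0110 → (1.000,1.088)–(2.000,1.042)
cell (1,3): code 1001 → (2.000,3.068)–(1.000,3.017)
cell (2,1): code 0010 → (2.000,1.042)–(2.679,2.000)
cell (2,2): code 0011 → (2.679,2.000)–(2.080,3.000)
cell (2,3): code 0001 → (2.080,3.000)–(2.000,3.068)
total: 8 segments, chained into 1 closed loop(s), length Σ = 6.749082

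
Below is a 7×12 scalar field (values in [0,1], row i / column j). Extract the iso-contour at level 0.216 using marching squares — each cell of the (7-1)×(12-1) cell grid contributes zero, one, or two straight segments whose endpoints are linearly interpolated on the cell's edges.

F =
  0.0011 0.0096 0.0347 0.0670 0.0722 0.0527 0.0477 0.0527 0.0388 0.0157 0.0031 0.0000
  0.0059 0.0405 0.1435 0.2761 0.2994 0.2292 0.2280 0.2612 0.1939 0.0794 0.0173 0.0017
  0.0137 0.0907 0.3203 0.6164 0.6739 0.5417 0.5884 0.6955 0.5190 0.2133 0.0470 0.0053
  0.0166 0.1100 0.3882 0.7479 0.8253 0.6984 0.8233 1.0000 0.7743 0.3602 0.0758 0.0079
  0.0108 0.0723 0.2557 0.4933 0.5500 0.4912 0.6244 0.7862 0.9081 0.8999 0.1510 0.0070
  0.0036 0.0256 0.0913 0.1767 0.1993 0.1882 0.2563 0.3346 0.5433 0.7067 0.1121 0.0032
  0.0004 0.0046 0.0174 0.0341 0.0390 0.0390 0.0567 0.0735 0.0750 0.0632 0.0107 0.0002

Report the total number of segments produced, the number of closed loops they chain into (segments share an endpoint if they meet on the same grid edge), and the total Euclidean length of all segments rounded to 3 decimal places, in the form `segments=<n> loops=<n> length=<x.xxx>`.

cell (0,2): code 0100 → (0.713,3.000)–(1.000,2.547)
cell (0,3): code 1100 → (0.633,4.000)–(0.713,3.000)
cell (0,4): code 1100 → (0.925,5.000)–(0.633,4.000)
cell (0,5): code 1100 → (0.933,6.000)–(0.925,5.000)
cell (0,6): code 1100 → (0.783,7.000)–(0.933,6.000)
cell (0,7): code 1000 → (1.000,7.672)–(0.783,7.000)
cell (1,1): code 0100 → (1.410,2.000)–(2.000,1.546)
cell (1,2): code 1110 → (1.000,2.547)–(1.410,2.000)
cell (1,7): code 1101 → (1.068,8.000)–(1.000,7.672)
cell (1,8): code 1000 → (2.000,8.991)–(1.068,8.000)
cell (2,1): code 0110 → (2.000,1.546)–(3.000,1.381)
cell (2,8): code 1101 → (2.018,9.000)–(2.000,8.991)
cell (2,9): code 1000 → (3.000,9.507)–(2.018,9.000)
cell (3,1): code 0110 → (3.000,1.381)–(4.000,1.784)
cell (3,9): code 1001 → (4.000,9.913)–(3.000,9.507)
cell (4,1): code 0010 → (4.000,1.784)–(4.241,2.000)
cell (4,2): code 0011 → (4.241,2.000)–(4.876,3.000)
cell (4,3): code 0011 → (4.876,3.000)–(4.952,4.000)
cell (4,4): code 0011 → (4.952,4.000)–(4.908,5.000)
cell (4,5): code 0111 → (4.908,5.000)–(5.000,5.408)
cell (4,9): code 1001 → (5.000,9.825)–(4.000,9.913)
cell (5,5): code 0010 → (5.000,5.408)–(5.202,6.000)
cell (5,6): code 0011 → (5.202,6.000)–(5.454,7.000)
cell (5,7): code 0011 → (5.454,7.000)–(5.699,8.000)
cell (5,8): code 0011 → (5.699,8.000)–(5.763,9.000)
cell (5,9): code 0001 → (5.763,9.000)–(5.000,9.825)
total: 26 segments, chained into 1 closed loop(s), length Σ = 22.465085

segments=26 loops=1 length=22.465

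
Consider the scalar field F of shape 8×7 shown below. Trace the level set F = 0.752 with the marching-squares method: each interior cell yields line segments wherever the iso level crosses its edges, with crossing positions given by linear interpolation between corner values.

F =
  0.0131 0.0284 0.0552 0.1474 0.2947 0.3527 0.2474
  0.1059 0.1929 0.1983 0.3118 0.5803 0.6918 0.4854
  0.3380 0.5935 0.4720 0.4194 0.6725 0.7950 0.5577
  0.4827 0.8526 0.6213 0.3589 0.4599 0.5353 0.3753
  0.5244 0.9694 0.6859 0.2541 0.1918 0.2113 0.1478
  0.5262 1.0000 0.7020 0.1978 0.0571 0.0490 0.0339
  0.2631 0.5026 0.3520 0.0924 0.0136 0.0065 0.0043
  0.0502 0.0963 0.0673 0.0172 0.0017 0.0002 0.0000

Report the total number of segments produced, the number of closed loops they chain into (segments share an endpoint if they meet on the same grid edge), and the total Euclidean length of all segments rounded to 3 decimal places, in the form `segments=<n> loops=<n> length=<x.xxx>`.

cell (1,4): code 0100 → (1.583,5.000)–(2.000,4.649)
cell (1,5): code 1000 → (2.000,5.181)–(1.583,5.000)
cell (2,0): code 0100 → (2.612,1.000)–(3.000,0.728)
cell (2,1): code 1000 → (3.000,1.435)–(2.612,1.000)
cell (2,4): code 0010 → (2.000,4.649)–(2.166,5.000)
cell (2,5): code 0001 → (2.166,5.000)–(2.000,5.181)
cell (3,0): code 0110 → (3.000,0.728)–(4.000,0.511)
cell (3,1): code 1001 → (4.000,1.767)–(3.000,1.435)
cell (4,0): code 0110 → (4.000,0.511)–(5.000,0.477)
cell (4,1): code 1001 → (5.000,1.832)–(4.000,1.767)
cell (5,0): code 0010 → (5.000,0.477)–(5.499,1.000)
cell (5,1): code 0001 → (5.499,1.000)–(5.000,1.832)
total: 12 segments, chained into 2 closed loop(s), length Σ = 8.462424

segments=12 loops=2 length=8.462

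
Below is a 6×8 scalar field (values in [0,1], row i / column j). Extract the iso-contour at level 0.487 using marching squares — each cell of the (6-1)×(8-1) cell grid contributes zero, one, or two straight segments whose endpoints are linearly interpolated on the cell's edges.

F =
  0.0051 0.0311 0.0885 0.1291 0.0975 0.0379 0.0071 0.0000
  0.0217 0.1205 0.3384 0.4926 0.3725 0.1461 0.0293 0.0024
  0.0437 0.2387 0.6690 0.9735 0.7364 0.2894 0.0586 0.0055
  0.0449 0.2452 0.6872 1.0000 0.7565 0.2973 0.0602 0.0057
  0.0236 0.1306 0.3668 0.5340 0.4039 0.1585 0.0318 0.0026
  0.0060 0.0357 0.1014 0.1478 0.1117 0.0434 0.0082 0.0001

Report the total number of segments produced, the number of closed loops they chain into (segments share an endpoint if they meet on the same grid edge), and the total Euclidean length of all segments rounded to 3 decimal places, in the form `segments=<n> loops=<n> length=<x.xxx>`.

cell (0,2): code 0100 → (0.985,3.000)–(1.000,2.964)
cell (0,3): code 1000 → (1.000,3.047)–(0.985,3.000)
cell (1,1): code 0100 → (1.449,2.000)–(2.000,1.577)
cell (1,2): code 1110 → (1.000,2.964)–(1.449,2.000)
cell (1,3): code 1101 → (1.315,4.000)–(1.000,3.047)
cell (1,4): code 1000 → (2.000,4.558)–(1.315,4.000)
cell (2,1): code 0110 → (2.000,1.577)–(3.000,1.547)
cell (2,4): code 1001 → (3.000,4.587)–(2.000,4.558)
cell (3,1): code 0010 → (3.000,1.547)–(3.625,2.000)
cell (3,2): code 0111 → (3.625,2.000)–(4.000,2.719)
cell (3,3): code 1011 → (4.000,3.361)–(3.764,4.000)
cell (3,4): code 0001 → (3.764,4.000)–(3.000,4.587)
cell (4,2): code 0010 → (4.000,2.719)–(4.122,3.000)
cell (4,3): code 0001 → (4.122,3.000)–(4.000,3.361)
total: 14 segments, chained into 1 closed loop(s), length Σ = 9.649362

segments=14 loops=1 length=9.649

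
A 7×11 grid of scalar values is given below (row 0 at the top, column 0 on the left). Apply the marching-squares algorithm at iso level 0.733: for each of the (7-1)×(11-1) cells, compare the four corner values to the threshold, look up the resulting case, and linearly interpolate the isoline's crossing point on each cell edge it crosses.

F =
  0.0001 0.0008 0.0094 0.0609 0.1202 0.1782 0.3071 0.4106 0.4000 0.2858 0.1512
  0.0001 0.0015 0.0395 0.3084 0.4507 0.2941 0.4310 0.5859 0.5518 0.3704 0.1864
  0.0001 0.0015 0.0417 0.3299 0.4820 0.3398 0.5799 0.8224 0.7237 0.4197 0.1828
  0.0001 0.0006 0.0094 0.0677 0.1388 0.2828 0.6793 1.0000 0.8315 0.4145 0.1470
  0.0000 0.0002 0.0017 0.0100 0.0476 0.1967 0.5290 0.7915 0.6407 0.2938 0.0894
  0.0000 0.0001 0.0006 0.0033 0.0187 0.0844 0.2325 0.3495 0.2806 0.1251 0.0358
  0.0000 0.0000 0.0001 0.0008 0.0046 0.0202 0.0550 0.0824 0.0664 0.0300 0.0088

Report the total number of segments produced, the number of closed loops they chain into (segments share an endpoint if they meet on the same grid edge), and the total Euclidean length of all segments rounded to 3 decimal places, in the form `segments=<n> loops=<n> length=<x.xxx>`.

cell (1,6): code 0100 → (1.622,7.000)–(2.000,6.631)
cell (1,7): code 1000 → (2.000,7.906)–(1.622,7.000)
cell (2,6): code 0110 → (2.000,6.631)–(3.000,6.167)
cell (2,7): code 1101 → (2.086,8.000)–(2.000,7.906)
cell (2,8): code 1000 → (3.000,8.236)–(2.086,8.000)
cell (3,6): code 0110 → (3.000,6.167)–(4.000,6.777)
cell (3,7): code 1011 → (4.000,7.388)–(3.516,8.000)
cell (3,8): code 0001 → (3.516,8.000)–(3.000,8.236)
cell (4,6): code 0010 → (4.000,6.777)–(4.132,7.000)
cell (4,7): code 0001 → (4.132,7.000)–(4.000,7.388)
total: 10 segments, chained into 1 closed loop(s), length Σ = 6.871560

segments=10 loops=1 length=6.872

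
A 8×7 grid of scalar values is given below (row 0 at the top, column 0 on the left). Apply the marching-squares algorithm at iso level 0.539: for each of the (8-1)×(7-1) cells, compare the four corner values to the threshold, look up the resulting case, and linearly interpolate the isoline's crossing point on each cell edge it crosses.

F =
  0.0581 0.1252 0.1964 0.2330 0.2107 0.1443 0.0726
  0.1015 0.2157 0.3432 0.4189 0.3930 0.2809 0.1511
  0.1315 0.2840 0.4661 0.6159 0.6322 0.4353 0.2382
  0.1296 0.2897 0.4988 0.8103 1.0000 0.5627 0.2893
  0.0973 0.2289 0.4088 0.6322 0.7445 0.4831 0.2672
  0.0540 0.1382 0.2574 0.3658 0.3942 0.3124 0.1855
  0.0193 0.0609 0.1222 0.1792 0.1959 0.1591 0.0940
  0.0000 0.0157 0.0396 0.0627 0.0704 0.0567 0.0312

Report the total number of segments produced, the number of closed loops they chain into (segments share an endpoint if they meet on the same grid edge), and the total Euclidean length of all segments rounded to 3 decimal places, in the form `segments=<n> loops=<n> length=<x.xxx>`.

segments=12 loops=1 length=9.190

cell (1,2): code 0100 → (1.610,3.000)–(2.000,2.487)
cell (1,3): code 1100 → (1.610,4.000)–(1.610,3.000)
cell (1,4): code 1000 → (2.000,4.473)–(1.610,4.000)
cell (2,2): code 0110 → (2.000,2.487)–(3.000,2.129)
cell (2,4): code 1101 → (2.814,5.000)–(2.000,4.473)
cell (2,5): code 1000 → (3.000,5.087)–(2.814,5.000)
cell (3,2): code 0110 → (3.000,2.129)–(4.000,2.583)
cell (3,4): code 1011 → (4.000,4.786)–(3.298,5.000)
cell (3,5): code 0001 → (3.298,5.000)–(3.000,5.087)
cell (4,2): code 0010 → (4.000,2.583)–(4.350,3.000)
cell (4,3): code 0011 → (4.350,3.000)–(4.587,4.000)
cell (4,4): code 0001 → (4.587,4.000)–(4.000,4.786)
total: 12 segments, chained into 1 closed loop(s), length Σ = 9.190088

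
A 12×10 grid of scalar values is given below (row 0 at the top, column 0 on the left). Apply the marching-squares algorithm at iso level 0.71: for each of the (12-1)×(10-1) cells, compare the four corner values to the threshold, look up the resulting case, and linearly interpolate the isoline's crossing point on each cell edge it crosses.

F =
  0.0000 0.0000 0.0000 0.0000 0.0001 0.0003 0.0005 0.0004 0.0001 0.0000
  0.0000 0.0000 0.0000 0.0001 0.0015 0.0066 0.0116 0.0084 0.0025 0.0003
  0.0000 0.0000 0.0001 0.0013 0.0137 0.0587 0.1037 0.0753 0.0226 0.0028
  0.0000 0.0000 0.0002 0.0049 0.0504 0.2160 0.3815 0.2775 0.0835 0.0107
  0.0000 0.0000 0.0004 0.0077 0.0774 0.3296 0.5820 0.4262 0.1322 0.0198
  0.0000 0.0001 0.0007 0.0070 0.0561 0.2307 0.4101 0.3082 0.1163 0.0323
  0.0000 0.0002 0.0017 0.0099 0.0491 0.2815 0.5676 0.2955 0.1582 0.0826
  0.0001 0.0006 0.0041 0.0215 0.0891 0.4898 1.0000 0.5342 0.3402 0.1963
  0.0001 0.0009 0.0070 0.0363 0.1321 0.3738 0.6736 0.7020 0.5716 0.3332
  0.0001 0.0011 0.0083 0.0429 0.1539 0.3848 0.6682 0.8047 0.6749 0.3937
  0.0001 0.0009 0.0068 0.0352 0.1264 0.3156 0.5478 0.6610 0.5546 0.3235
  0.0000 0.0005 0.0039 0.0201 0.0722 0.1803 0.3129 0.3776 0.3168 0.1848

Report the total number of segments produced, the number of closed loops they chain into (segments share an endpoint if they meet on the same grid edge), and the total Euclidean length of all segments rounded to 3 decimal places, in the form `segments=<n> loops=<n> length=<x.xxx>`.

cell (6,5): code 0100 → (6.329,6.000)–(7.000,5.432)
cell (6,6): code 1000 → (7.000,6.623)–(6.329,6.000)
cell (7,5): code 0010 → (7.000,5.432)–(7.888,6.000)
cell (7,6): code 0001 → (7.888,6.000)–(7.000,6.623)
cell (8,6): code 0100 → (8.078,7.000)–(9.000,6.306)
cell (8,7): code 1000 → (9.000,7.730)–(8.078,7.000)
cell (9,6): code 0010 → (9.000,6.306)–(9.659,7.000)
cell (9,7): code 0001 → (9.659,7.000)–(9.000,7.730)
total: 8 segments, chained into 2 closed loop(s), length Σ = 8.203694

segments=8 loops=2 length=8.204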